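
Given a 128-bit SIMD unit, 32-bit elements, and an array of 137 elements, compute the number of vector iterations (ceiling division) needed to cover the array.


Width = 128 / 32 = 4 elements per vector op
Iterations = ceil(137 / 4) = 35

35


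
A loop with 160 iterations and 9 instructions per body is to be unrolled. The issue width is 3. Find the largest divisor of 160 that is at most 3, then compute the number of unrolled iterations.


Largest divisor of 160 <= 3 is 2
New iterations = 160 / 2 = 80

80


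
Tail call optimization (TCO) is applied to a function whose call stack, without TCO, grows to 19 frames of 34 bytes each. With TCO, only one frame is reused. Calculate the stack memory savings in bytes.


Without TCO: 19 * 34 = 646 bytes
With TCO: reuse 1 frame = 34 bytes
Savings = 646 - 34 = 612

612


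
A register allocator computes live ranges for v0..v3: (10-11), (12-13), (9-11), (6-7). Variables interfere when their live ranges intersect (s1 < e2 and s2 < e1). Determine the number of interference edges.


Check all pairs for overlapping intervals.
Two intervals (s1,e1) and (s2,e2) overlap if s1 < e2 and s2 < e1.
v0 (10-11) vs v1..v3: overlaps v2 -> 1
v1 (12-13) vs v2..v3: overlaps none -> 0
v2 (9-11) vs v3: overlaps none -> 0
Total overlapping pairs = 1 + 0 + 0 = 1

1


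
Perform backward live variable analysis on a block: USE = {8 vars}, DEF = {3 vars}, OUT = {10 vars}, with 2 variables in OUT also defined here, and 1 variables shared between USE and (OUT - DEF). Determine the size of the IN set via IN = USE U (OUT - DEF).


OUT - DEF: 10 - 2 = 8
|IN| = |USE| + |OUT - DEF| - |USE ∩ (OUT - DEF)| = 8 + 8 - 1 = 15

15


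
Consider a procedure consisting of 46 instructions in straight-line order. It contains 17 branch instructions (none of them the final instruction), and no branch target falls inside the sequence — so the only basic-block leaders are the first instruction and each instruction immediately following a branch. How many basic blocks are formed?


With no in-sequence branch targets, the leaders are the first instruction plus the instruction after each branch.
Number of basic blocks = branches + 1
= 17 + 1 = 18

18


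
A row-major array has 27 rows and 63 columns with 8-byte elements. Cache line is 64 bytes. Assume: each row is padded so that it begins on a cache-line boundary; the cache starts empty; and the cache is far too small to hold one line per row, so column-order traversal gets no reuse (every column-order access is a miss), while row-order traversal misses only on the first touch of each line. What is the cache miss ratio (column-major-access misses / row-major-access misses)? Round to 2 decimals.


Each row occupies 63 * 8 = 504 bytes and starts on a line boundary, so it spans ceil(504 / 64) = 8 cache lines.
Row-major traversal misses (one per line touched): 27 * ceil(63 * 8 / 64) = 216
Column-major traversal misses (no reuse, every access misses): 27 * 63 = 1701
Ratio = 1701 / 216 = 7.88

7.88


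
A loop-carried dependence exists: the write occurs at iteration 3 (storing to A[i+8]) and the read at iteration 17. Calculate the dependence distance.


Distance = read iteration - write iteration
= 17 - 3 = 14

14


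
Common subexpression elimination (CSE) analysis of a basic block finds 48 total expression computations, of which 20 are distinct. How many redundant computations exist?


CSE count = total expressions - unique expressions
= 48 - 20 = 28

28


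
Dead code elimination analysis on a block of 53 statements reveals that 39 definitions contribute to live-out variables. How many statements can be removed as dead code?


Dead code = total statements - live definitions
= 53 - 39 = 14

14


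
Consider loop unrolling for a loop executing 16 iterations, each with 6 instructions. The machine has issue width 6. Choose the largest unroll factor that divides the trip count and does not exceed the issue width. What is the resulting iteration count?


Largest divisor of 16 <= 6 is 4
New iterations = 16 / 4 = 4

4


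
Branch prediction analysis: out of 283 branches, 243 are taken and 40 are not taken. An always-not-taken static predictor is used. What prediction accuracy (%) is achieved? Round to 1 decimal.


Predictor: always-not-taken
Correct predictions = 40
Accuracy = 40 / 283 * 100 = 14.1%

14.1


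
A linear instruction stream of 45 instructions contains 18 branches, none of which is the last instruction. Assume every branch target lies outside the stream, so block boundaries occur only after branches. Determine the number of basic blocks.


With no in-sequence branch targets, the leaders are the first instruction plus the instruction after each branch.
Number of basic blocks = branches + 1
= 18 + 1 = 19

19


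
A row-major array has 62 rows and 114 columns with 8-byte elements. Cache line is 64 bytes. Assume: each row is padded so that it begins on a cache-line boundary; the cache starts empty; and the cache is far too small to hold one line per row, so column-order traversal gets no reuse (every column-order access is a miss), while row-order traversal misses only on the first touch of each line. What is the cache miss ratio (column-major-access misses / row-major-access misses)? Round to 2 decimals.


Each row occupies 114 * 8 = 912 bytes and starts on a line boundary, so it spans ceil(912 / 64) = 15 cache lines.
Row-major traversal misses (one per line touched): 62 * ceil(114 * 8 / 64) = 930
Column-major traversal misses (no reuse, every access misses): 62 * 114 = 7068
Ratio = 7068 / 930 = 7.6

7.6


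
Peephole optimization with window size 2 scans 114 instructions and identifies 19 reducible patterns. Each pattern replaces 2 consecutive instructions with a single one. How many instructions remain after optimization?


Each match removes 1 instructions.
Total removed = 19 * 1 = 19
Remaining = 114 - 19 = 95

95


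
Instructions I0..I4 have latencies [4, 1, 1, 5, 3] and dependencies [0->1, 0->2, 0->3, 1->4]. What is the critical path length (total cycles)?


Compute longest path through dependency graph: dist(Ik) = max over predecessors of dist + latency(Ik).
dist(I0) = latency 4 = 4
dist(I1) = dist(I0) + 1 = 4 + 1 = 5
dist(I2) = dist(I0) + 1 = 4 + 1 = 5
dist(I3) = dist(I0) + 5 = 4 + 5 = 9
dist(I4) = dist(I1) + 3 = 5 + 3 = 8
Critical path = max dist = 9

9


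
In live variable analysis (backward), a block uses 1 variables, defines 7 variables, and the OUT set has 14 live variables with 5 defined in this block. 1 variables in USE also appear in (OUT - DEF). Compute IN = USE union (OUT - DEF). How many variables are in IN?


OUT - DEF: 14 - 5 = 9
|IN| = |USE| + |OUT - DEF| - |USE ∩ (OUT - DEF)| = 1 + 9 - 1 = 9

9


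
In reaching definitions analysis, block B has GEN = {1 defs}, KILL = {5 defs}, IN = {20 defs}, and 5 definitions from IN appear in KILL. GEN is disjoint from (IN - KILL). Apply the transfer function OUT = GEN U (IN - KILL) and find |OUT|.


IN - KILL: 20 - 5 = 15 surviving definitions
OUT = GEN + surviving = 1 + 15 = 16

16


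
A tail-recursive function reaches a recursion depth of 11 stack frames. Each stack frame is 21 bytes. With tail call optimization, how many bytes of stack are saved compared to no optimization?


Without TCO: 11 * 21 = 231 bytes
With TCO: reuse 1 frame = 21 bytes
Savings = 231 - 21 = 210

210


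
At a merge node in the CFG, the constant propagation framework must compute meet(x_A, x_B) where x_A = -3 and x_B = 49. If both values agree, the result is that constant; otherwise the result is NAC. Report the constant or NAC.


Meet operation: if both paths give the same constant, result is that constant; if they differ, result is NAC (not-a-constant).
Path A: -3, Path B: 49 -> differ
Result: not-a-constant -> NAC

NAC


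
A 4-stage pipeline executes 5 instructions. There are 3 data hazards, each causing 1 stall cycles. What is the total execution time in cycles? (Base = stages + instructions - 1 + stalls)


Base cycles = 4 + 5 - 1 = 8
Total stalls = 3 * 1 = 3
Total = 8 + 3 = 11

11


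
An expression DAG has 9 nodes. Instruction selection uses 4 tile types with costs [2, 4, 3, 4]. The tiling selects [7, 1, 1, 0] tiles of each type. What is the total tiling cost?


Total cost = sum(count_i * cost_i)
= 7*2 + 1*4 + 1*3 + 0*4
= 21

21


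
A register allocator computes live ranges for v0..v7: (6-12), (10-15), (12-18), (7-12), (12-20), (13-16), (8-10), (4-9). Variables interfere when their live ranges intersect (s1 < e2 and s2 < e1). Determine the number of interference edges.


Check all pairs for overlapping intervals.
Two intervals (s1,e1) and (s2,e2) overlap if s1 < e2 and s2 < e1.
v0 (6-12) vs v1..v7: overlaps v1, v3, v6, v7 -> 4
v1 (10-15) vs v2..v7: overlaps v2, v3, v4, v5 -> 4
v2 (12-18) vs v3..v7: overlaps v4, v5 -> 2
v3 (7-12) vs v4..v7: overlaps v6, v7 -> 2
v4 (12-20) vs v5..v7: overlaps v5 -> 1
v5 (13-16) vs v6..v7: overlaps none -> 0
v6 (8-10) vs v7: overlaps v7 -> 1
Total overlapping pairs = 4 + 4 + 2 + 2 + 1 + 0 + 1 = 14

14


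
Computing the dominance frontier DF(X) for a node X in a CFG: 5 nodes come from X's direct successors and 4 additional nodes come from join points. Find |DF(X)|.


DF(X) = direct successor contributions + join point contributions
= 5 + 4 = 9

9


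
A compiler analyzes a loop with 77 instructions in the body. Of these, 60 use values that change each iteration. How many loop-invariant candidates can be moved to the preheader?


Invariant candidates = total - loop-dependent
= 77 - 60 = 17

17


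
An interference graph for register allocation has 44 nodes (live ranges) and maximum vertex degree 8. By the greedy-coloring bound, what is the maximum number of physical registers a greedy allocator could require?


Greedy coloring never needs more than (max_degree + 1) colors: when coloring a vertex, at most max_degree neighbors are already colored.
Upper bound = 8 + 1 = 9

9


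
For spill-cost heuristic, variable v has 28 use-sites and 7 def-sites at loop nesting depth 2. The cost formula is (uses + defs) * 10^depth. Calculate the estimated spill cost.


uses + defs = 28 + 7 = 35
10^2 = 100
Spill cost = 35 * 100 = 3500

3500


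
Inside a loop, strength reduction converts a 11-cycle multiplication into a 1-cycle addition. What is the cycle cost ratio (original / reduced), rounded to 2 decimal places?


Ratio = mult_cost / add_cost = 11 / 1 = 11.0

11.0


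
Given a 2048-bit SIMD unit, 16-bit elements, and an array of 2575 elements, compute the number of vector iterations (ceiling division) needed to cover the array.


Width = 2048 / 16 = 128 elements per vector op
Iterations = ceil(2575 / 128) = 21

21


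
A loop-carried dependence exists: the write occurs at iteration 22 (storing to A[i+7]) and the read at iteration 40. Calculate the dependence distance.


Distance = read iteration - write iteration
= 40 - 22 = 18

18


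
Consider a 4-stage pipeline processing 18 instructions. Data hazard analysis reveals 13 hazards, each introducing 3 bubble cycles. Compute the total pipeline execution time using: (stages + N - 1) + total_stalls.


Base cycles = 4 + 18 - 1 = 21
Total stalls = 13 * 3 = 39
Total = 21 + 39 = 60

60


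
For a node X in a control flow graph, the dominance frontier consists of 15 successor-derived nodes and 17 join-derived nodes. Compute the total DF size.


DF(X) = direct successor contributions + join point contributions
= 15 + 17 = 32

32


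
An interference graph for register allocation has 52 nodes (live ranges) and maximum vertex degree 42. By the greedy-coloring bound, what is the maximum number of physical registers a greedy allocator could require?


Greedy coloring never needs more than (max_degree + 1) colors: when coloring a vertex, at most max_degree neighbors are already colored.
Upper bound = 42 + 1 = 43

43


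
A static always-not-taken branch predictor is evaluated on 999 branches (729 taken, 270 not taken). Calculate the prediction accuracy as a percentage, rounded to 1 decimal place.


Predictor: always-not-taken
Correct predictions = 270
Accuracy = 270 / 999 * 100 = 27.0%

27.0


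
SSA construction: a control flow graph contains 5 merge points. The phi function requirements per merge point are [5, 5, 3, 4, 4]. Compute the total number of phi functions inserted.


Total phi functions = sum of phi functions at each join node
= 5 + 5 + 3 + 4 + 4 = 21

21


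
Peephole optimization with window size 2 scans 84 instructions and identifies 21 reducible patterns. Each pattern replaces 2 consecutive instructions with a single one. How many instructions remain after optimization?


Each match removes 1 instructions.
Total removed = 21 * 1 = 21
Remaining = 84 - 21 = 63

63


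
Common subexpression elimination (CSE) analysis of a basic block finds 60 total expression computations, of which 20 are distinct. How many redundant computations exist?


CSE count = total expressions - unique expressions
= 60 - 20 = 40

40


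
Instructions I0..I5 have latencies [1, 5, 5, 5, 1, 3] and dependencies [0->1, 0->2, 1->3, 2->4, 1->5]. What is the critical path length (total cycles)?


Compute longest path through dependency graph: dist(Ik) = max over predecessors of dist + latency(Ik).
dist(I0) = latency 1 = 1
dist(I1) = dist(I0) + 5 = 1 + 5 = 6
dist(I2) = dist(I0) + 5 = 1 + 5 = 6
dist(I3) = dist(I1) + 5 = 6 + 5 = 11
dist(I4) = dist(I2) + 1 = 6 + 1 = 7
dist(I5) = dist(I1) + 3 = 6 + 3 = 9
Critical path = max dist = 11

11


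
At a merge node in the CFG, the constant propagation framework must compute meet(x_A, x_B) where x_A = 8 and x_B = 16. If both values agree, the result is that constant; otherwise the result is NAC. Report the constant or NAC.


Meet operation: if both paths give the same constant, result is that constant; if they differ, result is NAC (not-a-constant).
Path A: 8, Path B: 16 -> differ
Result: not-a-constant -> NAC

NAC


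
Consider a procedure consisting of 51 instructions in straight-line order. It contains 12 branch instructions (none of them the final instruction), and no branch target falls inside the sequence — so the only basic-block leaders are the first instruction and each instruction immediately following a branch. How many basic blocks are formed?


With no in-sequence branch targets, the leaders are the first instruction plus the instruction after each branch.
Number of basic blocks = branches + 1
= 12 + 1 = 13

13


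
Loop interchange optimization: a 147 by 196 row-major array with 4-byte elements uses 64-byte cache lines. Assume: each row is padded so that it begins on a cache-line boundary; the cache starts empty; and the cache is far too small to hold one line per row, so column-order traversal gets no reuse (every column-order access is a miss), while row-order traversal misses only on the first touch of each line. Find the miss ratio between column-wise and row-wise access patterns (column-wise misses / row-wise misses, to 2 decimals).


Each row occupies 196 * 4 = 784 bytes and starts on a line boundary, so it spans ceil(784 / 64) = 13 cache lines.
Row-major traversal misses (one per line touched): 147 * ceil(196 * 4 / 64) = 1911
Column-major traversal misses (no reuse, every access misses): 147 * 196 = 28812
Ratio = 28812 / 1911 = 15.08

15.08


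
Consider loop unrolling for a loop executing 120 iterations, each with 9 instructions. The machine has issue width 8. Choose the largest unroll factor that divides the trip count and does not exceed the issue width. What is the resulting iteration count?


Largest divisor of 120 <= 8 is 8
New iterations = 120 / 8 = 15

15


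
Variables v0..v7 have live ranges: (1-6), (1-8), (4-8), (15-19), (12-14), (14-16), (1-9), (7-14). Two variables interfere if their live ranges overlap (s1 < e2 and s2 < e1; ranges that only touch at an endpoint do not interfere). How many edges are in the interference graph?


Check all pairs for overlapping intervals.
Two intervals (s1,e1) and (s2,e2) overlap if s1 < e2 and s2 < e1.
v0 (1-6) vs v1..v7: overlaps v1, v2, v6 -> 3
v1 (1-8) vs v2..v7: overlaps v2, v6, v7 -> 3
v2 (4-8) vs v3..v7: overlaps v6, v7 -> 2
v3 (15-19) vs v4..v7: overlaps v5 -> 1
v4 (12-14) vs v5..v7: overlaps v7 -> 1
v5 (14-16) vs v6..v7: overlaps none -> 0
v6 (1-9) vs v7: overlaps v7 -> 1
Total overlapping pairs = 3 + 3 + 2 + 1 + 1 + 0 + 1 = 11

11


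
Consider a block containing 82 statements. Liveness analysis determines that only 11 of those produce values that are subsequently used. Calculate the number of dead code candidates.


Dead code = total statements - live definitions
= 82 - 11 = 71

71


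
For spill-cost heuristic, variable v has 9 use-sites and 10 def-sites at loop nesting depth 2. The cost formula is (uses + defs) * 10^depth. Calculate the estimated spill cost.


uses + defs = 9 + 10 = 19
10^2 = 100
Spill cost = 19 * 100 = 1900

1900


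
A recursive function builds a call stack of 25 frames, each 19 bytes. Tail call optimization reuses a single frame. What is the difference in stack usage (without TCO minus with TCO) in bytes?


Without TCO: 25 * 19 = 475 bytes
With TCO: reuse 1 frame = 19 bytes
Savings = 475 - 19 = 456

456


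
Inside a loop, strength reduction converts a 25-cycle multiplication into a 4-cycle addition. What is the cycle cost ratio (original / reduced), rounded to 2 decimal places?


Ratio = mult_cost / add_cost = 25 / 4 = 6.25

6.25


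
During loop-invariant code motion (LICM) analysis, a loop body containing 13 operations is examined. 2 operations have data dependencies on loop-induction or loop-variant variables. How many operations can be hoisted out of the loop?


Invariant candidates = total - loop-dependent
= 13 - 2 = 11

11


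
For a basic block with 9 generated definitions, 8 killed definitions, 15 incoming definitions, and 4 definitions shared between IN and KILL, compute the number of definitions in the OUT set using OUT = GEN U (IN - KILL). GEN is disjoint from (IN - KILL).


IN - KILL: 15 - 4 = 11 surviving definitions
OUT = GEN + surviving = 9 + 11 = 20

20


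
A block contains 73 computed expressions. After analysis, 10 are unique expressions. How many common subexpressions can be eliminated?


CSE count = total expressions - unique expressions
= 73 - 10 = 63

63


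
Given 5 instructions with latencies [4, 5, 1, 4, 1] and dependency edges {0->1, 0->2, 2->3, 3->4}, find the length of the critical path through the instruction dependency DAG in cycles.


Compute longest path through dependency graph: dist(Ik) = max over predecessors of dist + latency(Ik).
dist(I0) = latency 4 = 4
dist(I1) = dist(I0) + 5 = 4 + 5 = 9
dist(I2) = dist(I0) + 1 = 4 + 1 = 5
dist(I3) = dist(I2) + 4 = 5 + 4 = 9
dist(I4) = dist(I3) + 1 = 9 + 1 = 10
Critical path = max dist = 10

10


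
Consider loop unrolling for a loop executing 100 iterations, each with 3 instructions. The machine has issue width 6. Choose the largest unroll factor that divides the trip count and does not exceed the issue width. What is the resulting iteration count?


Largest divisor of 100 <= 6 is 5
New iterations = 100 / 5 = 20

20


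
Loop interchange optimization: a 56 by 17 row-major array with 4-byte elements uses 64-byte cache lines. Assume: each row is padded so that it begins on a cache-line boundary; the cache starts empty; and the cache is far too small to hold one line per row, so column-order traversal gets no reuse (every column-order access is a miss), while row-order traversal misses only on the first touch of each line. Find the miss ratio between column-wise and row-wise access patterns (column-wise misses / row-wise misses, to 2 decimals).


Each row occupies 17 * 4 = 68 bytes and starts on a line boundary, so it spans ceil(68 / 64) = 2 cache lines.
Row-major traversal misses (one per line touched): 56 * ceil(17 * 4 / 64) = 112
Column-major traversal misses (no reuse, every access misses): 56 * 17 = 952
Ratio = 952 / 112 = 8.5

8.5


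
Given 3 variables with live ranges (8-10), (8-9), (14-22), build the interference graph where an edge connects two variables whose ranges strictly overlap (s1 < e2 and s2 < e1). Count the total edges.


Check all pairs for overlapping intervals.
Two intervals (s1,e1) and (s2,e2) overlap if s1 < e2 and s2 < e1.
v0 (8-10) vs v1..v2: overlaps v1 -> 1
v1 (8-9) vs v2: overlaps none -> 0
Total overlapping pairs = 1 + 0 = 1

1


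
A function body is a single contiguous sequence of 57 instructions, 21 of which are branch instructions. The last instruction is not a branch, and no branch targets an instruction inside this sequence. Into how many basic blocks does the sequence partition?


With no in-sequence branch targets, the leaders are the first instruction plus the instruction after each branch.
Number of basic blocks = branches + 1
= 21 + 1 = 22

22


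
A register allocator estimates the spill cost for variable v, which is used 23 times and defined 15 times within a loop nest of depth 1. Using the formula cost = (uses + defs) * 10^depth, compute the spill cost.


uses + defs = 23 + 15 = 38
10^1 = 10
Spill cost = 38 * 10 = 380

380


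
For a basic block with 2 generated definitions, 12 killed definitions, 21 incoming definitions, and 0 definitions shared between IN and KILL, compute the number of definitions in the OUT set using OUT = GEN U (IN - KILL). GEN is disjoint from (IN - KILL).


IN - KILL: 21 - 0 = 21 surviving definitions
OUT = GEN + surviving = 2 + 21 = 23

23


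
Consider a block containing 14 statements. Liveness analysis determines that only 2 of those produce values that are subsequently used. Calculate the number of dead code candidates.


Dead code = total statements - live definitions
= 14 - 2 = 12

12


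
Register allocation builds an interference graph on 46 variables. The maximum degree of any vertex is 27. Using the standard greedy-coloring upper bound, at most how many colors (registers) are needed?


Greedy coloring never needs more than (max_degree + 1) colors: when coloring a vertex, at most max_degree neighbors are already colored.
Upper bound = 27 + 1 = 28

28


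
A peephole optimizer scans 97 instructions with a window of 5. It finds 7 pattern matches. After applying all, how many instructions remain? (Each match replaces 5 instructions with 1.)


Each match removes 4 instructions.
Total removed = 7 * 4 = 28
Remaining = 97 - 28 = 69

69


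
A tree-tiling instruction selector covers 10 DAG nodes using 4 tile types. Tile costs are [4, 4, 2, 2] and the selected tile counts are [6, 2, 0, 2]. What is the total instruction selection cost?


Total cost = sum(count_i * cost_i)
= 6*4 + 2*4 + 0*2 + 2*2
= 36

36


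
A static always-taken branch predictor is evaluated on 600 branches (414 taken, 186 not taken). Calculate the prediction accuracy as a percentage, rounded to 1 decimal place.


Predictor: always-taken
Correct predictions = 414
Accuracy = 414 / 600 * 100 = 69.0%

69.0


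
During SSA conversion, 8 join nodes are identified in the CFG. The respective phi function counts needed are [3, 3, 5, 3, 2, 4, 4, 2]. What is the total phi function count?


Total phi functions = sum of phi functions at each join node
= 3 + 3 + 5 + 3 + 2 + 4 + 4 + 2 = 26

26


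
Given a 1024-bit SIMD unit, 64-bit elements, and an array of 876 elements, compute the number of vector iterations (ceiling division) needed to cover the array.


Width = 1024 / 64 = 16 elements per vector op
Iterations = ceil(876 / 16) = 55

55


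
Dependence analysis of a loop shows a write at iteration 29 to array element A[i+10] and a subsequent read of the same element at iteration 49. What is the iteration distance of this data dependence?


Distance = read iteration - write iteration
= 49 - 29 = 20

20


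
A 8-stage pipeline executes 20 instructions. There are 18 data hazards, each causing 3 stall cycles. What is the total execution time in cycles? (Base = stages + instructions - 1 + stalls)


Base cycles = 8 + 20 - 1 = 27
Total stalls = 18 * 3 = 54
Total = 27 + 54 = 81

81


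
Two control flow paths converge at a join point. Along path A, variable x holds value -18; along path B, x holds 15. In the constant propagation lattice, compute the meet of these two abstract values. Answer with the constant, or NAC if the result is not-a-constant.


Meet operation: if both paths give the same constant, result is that constant; if they differ, result is NAC (not-a-constant).
Path A: -18, Path B: 15 -> differ
Result: not-a-constant -> NAC

NAC


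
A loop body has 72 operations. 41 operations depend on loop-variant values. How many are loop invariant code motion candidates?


Invariant candidates = total - loop-dependent
= 72 - 41 = 31

31


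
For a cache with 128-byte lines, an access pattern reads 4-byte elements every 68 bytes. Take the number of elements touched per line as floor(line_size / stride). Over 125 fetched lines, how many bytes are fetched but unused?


Elements per line = floor(128 / 68) = 1
Bytes used per line = 1 * 4 = 4
Wasted per line = 128 - 4 = 124
Total wasted = 124 * 125 = 15500

15500


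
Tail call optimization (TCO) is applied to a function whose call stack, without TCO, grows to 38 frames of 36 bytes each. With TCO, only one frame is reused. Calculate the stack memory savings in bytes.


Without TCO: 38 * 36 = 1368 bytes
With TCO: reuse 1 frame = 36 bytes
Savings = 1368 - 36 = 1332

1332


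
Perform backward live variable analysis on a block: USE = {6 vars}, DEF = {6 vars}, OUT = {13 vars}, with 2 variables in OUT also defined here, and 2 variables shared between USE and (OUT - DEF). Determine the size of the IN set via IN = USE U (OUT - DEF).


OUT - DEF: 13 - 2 = 11
|IN| = |USE| + |OUT - DEF| - |USE ∩ (OUT - DEF)| = 6 + 11 - 2 = 15

15


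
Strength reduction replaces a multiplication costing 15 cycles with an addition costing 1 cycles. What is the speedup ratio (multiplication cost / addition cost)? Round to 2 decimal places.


Ratio = mult_cost / add_cost = 15 / 1 = 15.0

15.0


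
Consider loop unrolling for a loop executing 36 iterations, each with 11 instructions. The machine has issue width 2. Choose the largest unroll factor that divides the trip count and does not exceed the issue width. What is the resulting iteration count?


Largest divisor of 36 <= 2 is 2
New iterations = 36 / 2 = 18

18


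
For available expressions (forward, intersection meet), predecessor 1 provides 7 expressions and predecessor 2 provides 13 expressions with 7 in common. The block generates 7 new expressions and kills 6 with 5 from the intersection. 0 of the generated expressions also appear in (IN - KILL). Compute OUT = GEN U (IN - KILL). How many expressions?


IN = intersection of predecessors = 7
IN - KILL = 7 - 5 = 2
|OUT| = |GEN| + |IN - KILL| - |GEN ∩ (IN - KILL)| = 7 + 2 - 0 = 9

9


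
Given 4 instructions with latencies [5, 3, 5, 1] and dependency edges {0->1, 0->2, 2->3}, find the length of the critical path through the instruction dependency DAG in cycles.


Compute longest path through dependency graph: dist(Ik) = max over predecessors of dist + latency(Ik).
dist(I0) = latency 5 = 5
dist(I1) = dist(I0) + 3 = 5 + 3 = 8
dist(I2) = dist(I0) + 5 = 5 + 5 = 10
dist(I3) = dist(I2) + 1 = 10 + 1 = 11
Critical path = max dist = 11

11


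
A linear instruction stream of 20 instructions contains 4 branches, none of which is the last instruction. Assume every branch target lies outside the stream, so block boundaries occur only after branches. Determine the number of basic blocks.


With no in-sequence branch targets, the leaders are the first instruction plus the instruction after each branch.
Number of basic blocks = branches + 1
= 4 + 1 = 5

5


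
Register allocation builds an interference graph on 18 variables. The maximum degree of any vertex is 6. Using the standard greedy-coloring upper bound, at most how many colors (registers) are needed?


Greedy coloring never needs more than (max_degree + 1) colors: when coloring a vertex, at most max_degree neighbors are already colored.
Upper bound = 6 + 1 = 7

7


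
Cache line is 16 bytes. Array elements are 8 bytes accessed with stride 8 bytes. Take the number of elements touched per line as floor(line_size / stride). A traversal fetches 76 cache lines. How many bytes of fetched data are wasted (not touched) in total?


Elements per line = floor(16 / 8) = 2
Bytes used per line = 2 * 8 = 16
Wasted per line = 16 - 16 = 0
Total wasted = 0 * 76 = 0

0


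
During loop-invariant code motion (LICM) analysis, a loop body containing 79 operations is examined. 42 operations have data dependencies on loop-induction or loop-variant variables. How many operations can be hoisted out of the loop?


Invariant candidates = total - loop-dependent
= 79 - 42 = 37

37


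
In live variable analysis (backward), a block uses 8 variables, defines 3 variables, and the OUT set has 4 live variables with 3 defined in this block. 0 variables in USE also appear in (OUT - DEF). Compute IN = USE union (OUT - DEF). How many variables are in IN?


OUT - DEF: 4 - 3 = 1
|IN| = |USE| + |OUT - DEF| - |USE ∩ (OUT - DEF)| = 8 + 1 - 0 = 9

9


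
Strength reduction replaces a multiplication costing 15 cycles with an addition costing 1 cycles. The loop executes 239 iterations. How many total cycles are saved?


Per-iteration saving = 15 - 1 = 14
Total saved = 239 * 14 = 3346

3346


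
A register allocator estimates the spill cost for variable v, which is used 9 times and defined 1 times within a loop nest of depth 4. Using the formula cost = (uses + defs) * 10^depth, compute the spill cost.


uses + defs = 9 + 1 = 10
10^4 = 10000
Spill cost = 10 * 10000 = 100000

100000


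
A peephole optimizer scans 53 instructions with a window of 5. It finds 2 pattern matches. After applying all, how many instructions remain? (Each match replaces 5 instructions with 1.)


Each match removes 4 instructions.
Total removed = 2 * 4 = 8
Remaining = 53 - 8 = 45

45


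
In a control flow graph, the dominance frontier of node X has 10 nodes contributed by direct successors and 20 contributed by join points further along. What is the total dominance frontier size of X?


DF(X) = direct successor contributions + join point contributions
= 10 + 20 = 30

30


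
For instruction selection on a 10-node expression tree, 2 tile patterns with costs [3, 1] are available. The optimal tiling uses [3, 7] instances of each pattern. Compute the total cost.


Total cost = sum(count_i * cost_i)
= 3*3 + 7*1
= 16

16


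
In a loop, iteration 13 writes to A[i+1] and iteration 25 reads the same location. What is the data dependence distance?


Distance = read iteration - write iteration
= 25 - 13 = 12

12


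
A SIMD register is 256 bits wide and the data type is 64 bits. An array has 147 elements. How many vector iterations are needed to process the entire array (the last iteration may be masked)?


Width = 256 / 64 = 4 elements per vector op
Iterations = ceil(147 / 4) = 37

37


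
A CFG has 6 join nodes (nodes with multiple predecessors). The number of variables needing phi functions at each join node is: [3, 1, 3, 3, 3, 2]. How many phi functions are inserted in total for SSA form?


Total phi functions = sum of phi functions at each join node
= 3 + 1 + 3 + 3 + 3 + 2 = 15

15


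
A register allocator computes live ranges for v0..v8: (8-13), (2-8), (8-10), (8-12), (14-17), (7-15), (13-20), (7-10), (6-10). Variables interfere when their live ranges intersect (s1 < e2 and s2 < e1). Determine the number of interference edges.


Check all pairs for overlapping intervals.
Two intervals (s1,e1) and (s2,e2) overlap if s1 < e2 and s2 < e1.
v0 (8-13) vs v1..v8: overlaps v2, v3, v5, v7, v8 -> 5
v1 (2-8) vs v2..v8: overlaps v5, v7, v8 -> 3
v2 (8-10) vs v3..v8: overlaps v3, v5, v7, v8 -> 4
v3 (8-12) vs v4..v8: overlaps v5, v7, v8 -> 3
v4 (14-17) vs v5..v8: overlaps v5, v6 -> 2
v5 (7-15) vs v6..v8: overlaps v6, v7, v8 -> 3
v6 (13-20) vs v7..v8: overlaps none -> 0
v7 (7-10) vs v8: overlaps v8 -> 1
Total overlapping pairs = 5 + 3 + 4 + 3 + 2 + 3 + 0 + 1 = 21

21


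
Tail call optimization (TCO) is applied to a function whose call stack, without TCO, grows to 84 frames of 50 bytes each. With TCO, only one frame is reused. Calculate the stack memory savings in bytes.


Without TCO: 84 * 50 = 4200 bytes
With TCO: reuse 1 frame = 50 bytes
Savings = 4200 - 50 = 4150

4150


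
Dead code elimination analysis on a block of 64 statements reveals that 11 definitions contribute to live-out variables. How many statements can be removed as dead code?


Dead code = total statements - live definitions
= 64 - 11 = 53

53


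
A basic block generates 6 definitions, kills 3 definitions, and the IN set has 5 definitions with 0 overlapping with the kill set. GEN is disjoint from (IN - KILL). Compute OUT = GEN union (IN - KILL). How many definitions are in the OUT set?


IN - KILL: 5 - 0 = 5 surviving definitions
OUT = GEN + surviving = 6 + 5 = 11

11


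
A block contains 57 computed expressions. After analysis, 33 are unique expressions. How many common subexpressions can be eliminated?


CSE count = total expressions - unique expressions
= 57 - 33 = 24

24


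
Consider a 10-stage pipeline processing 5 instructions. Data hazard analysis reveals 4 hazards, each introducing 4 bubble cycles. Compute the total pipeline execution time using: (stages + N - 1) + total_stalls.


Base cycles = 10 + 5 - 1 = 14
Total stalls = 4 * 4 = 16
Total = 14 + 16 = 30

30


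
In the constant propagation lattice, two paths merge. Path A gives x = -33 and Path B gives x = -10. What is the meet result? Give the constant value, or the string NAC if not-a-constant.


Meet operation: if both paths give the same constant, result is that constant; if they differ, result is NAC (not-a-constant).
Path A: -33, Path B: -10 -> differ
Result: not-a-constant -> NAC

NAC


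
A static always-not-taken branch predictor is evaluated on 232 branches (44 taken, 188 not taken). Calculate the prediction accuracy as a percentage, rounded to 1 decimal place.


Predictor: always-not-taken
Correct predictions = 188
Accuracy = 188 / 232 * 100 = 81.0%

81.0


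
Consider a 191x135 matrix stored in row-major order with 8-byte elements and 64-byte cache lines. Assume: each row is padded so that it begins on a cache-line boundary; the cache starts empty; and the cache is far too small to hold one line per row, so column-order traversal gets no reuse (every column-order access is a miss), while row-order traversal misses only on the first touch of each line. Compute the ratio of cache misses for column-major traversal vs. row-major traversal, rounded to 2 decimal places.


Each row occupies 135 * 8 = 1080 bytes and starts on a line boundary, so it spans ceil(1080 / 64) = 17 cache lines.
Row-major traversal misses (one per line touched): 191 * ceil(135 * 8 / 64) = 3247
Column-major traversal misses (no reuse, every access misses): 191 * 135 = 25785
Ratio = 25785 / 3247 = 7.94

7.94


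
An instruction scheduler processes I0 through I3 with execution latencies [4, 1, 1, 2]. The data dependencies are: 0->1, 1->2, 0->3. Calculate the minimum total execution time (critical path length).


Compute longest path through dependency graph: dist(Ik) = max over predecessors of dist + latency(Ik).
dist(I0) = latency 4 = 4
dist(I1) = dist(I0) + 1 = 4 + 1 = 5
dist(I2) = dist(I1) + 1 = 5 + 1 = 6
dist(I3) = dist(I0) + 2 = 4 + 2 = 6
Critical path = max dist = 6

6


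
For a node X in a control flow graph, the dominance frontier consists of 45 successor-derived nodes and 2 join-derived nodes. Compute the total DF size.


DF(X) = direct successor contributions + join point contributions
= 45 + 2 = 47

47


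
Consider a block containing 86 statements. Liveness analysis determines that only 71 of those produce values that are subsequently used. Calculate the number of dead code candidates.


Dead code = total statements - live definitions
= 86 - 71 = 15

15


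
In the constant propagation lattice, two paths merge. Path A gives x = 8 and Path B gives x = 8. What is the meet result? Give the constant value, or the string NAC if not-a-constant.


Meet operation: if both paths give the same constant, result is that constant; if they differ, result is NAC (not-a-constant).
Path A: 8, Path B: 8 -> equal
Result: constant -> 8

8


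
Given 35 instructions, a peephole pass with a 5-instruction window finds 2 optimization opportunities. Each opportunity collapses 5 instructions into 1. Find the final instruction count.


Each match removes 4 instructions.
Total removed = 2 * 4 = 8
Remaining = 35 - 8 = 27

27


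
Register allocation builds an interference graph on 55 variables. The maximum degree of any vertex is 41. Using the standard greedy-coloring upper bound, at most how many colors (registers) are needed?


Greedy coloring never needs more than (max_degree + 1) colors: when coloring a vertex, at most max_degree neighbors are already colored.
Upper bound = 41 + 1 = 42

42


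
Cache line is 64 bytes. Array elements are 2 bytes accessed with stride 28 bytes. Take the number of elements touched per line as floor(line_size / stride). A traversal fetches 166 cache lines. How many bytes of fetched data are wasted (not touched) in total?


Elements per line = floor(64 / 28) = 2
Bytes used per line = 2 * 2 = 4
Wasted per line = 64 - 4 = 60
Total wasted = 60 * 166 = 9960

9960


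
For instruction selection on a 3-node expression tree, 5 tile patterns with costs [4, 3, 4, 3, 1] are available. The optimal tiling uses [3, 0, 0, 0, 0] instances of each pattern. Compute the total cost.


Total cost = sum(count_i * cost_i)
= 3*4 + 0*3 + 0*4 + 0*3 + 0*1
= 12

12


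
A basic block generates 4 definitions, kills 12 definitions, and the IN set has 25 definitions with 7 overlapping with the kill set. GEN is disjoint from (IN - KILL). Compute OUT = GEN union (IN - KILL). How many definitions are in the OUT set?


IN - KILL: 25 - 7 = 18 surviving definitions
OUT = GEN + surviving = 4 + 18 = 22

22


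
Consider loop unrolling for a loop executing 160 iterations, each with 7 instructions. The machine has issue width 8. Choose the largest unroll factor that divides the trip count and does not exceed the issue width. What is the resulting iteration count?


Largest divisor of 160 <= 8 is 8
New iterations = 160 / 8 = 20

20


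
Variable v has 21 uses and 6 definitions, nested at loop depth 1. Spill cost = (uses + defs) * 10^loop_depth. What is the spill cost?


uses + defs = 21 + 6 = 27
10^1 = 10
Spill cost = 27 * 10 = 270

270


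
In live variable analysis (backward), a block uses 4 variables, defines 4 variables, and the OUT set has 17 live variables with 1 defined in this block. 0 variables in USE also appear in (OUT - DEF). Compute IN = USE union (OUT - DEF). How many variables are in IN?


OUT - DEF: 17 - 1 = 16
|IN| = |USE| + |OUT - DEF| - |USE ∩ (OUT - DEF)| = 4 + 16 - 0 = 20

20


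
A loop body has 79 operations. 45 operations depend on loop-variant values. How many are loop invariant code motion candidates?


Invariant candidates = total - loop-dependent
= 79 - 45 = 34

34


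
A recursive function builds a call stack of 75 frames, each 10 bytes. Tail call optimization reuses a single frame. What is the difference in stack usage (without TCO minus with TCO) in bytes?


Without TCO: 75 * 10 = 750 bytes
With TCO: reuse 1 frame = 10 bytes
Savings = 750 - 10 = 740

740


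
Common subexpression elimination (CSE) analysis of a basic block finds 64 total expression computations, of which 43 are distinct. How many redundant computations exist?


CSE count = total expressions - unique expressions
= 64 - 43 = 21

21
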